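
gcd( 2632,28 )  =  28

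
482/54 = 241/27 = 8.93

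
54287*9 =488583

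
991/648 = 1 + 343/648 = 1.53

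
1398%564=270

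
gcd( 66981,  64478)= 1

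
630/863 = 630/863  =  0.73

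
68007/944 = 68007/944 = 72.04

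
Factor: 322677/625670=459/890 = 2^ ( - 1)*3^3 *5^( - 1 )*17^1*89^ ( - 1 ) 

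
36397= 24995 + 11402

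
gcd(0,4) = 4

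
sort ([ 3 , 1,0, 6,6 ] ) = [0,1,3 , 6,6] 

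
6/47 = 6/47  =  0.13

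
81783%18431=8059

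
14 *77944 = 1091216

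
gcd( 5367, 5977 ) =1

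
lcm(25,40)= 200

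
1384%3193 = 1384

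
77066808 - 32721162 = 44345646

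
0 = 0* 361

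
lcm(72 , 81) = 648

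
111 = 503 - 392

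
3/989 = 3/989 = 0.00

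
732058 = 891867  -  159809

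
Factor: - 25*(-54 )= 1350 = 2^1 * 3^3*5^2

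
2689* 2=5378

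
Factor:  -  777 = -3^1*7^1*37^1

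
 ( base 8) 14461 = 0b1100100110001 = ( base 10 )6449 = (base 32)69H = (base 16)1931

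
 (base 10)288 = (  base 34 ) 8g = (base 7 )561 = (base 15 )143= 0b100100000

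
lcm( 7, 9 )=63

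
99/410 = 99/410 = 0.24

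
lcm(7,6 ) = 42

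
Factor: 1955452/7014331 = 2^2*79^ (-1 )*139^1 * 3517^1*88789^(  -  1 ) 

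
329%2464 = 329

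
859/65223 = 859/65223 = 0.01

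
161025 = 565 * 285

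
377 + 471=848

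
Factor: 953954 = 2^1*476977^1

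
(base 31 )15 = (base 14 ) 28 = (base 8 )44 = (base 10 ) 36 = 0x24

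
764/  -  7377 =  - 1 + 6613/7377 = - 0.10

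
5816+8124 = 13940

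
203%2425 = 203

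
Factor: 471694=2^1*19^1*12413^1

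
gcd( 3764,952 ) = 4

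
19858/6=9929/3 = 3309.67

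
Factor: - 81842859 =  - 3^3*7^1*167^1*2593^1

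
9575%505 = 485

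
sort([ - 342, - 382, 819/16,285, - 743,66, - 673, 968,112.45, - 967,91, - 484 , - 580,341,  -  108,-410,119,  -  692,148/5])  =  [-967,-743, - 692, - 673,  -  580, - 484,- 410, - 382,  -  342, - 108, 148/5, 819/16, 66, 91, 112.45, 119, 285, 341,968] 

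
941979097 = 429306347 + 512672750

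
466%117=115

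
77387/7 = 11055 + 2/7 =11055.29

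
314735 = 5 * 62947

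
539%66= 11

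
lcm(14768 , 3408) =44304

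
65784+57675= 123459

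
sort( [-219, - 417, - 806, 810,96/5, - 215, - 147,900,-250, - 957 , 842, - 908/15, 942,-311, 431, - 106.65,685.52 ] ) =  [ - 957,-806  , - 417,-311,-250, - 219,-215, - 147,-106.65 , -908/15, 96/5,431 , 685.52,810, 842,900,942]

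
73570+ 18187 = 91757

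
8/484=2/121 = 0.02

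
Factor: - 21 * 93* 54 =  - 105462 = - 2^1*3^5*7^1*31^1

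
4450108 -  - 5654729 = 10104837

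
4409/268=4409/268 = 16.45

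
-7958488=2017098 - 9975586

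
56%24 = 8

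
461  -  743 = -282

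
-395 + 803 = 408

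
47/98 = 47/98 = 0.48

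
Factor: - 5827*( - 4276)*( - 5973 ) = -148824773196=- 2^2 *3^1*11^1*181^1*1069^1*5827^1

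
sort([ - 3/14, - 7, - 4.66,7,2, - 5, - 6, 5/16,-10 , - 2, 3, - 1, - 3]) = [ - 10, - 7, - 6, - 5, - 4.66, - 3, - 2, - 1, - 3/14, 5/16, 2,3, 7]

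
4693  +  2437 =7130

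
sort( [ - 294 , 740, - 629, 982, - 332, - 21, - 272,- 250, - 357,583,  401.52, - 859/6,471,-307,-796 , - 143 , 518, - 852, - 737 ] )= [ - 852, - 796, - 737, - 629, - 357, - 332 , - 307, -294,-272 , - 250,-859/6,- 143, - 21,401.52,471 , 518,583, 740,982]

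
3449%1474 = 501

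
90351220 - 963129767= -872778547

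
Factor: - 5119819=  - 5119819^1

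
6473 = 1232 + 5241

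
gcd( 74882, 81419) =1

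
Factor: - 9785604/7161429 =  - 2^2*11^( - 1 )*41^ ( - 1)*67^ ( - 1)*79^( - 1)*127^1*6421^1 = - 3261868/2387143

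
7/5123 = 7/5123 = 0.00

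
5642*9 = 50778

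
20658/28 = 737  +  11/14= 737.79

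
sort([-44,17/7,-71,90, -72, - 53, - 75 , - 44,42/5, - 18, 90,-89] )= [ - 89, - 75 , - 72, - 71,-53, - 44, - 44, - 18,  17/7,42/5,90 , 90 ]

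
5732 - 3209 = 2523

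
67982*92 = 6254344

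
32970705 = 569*57945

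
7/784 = 1/112 = 0.01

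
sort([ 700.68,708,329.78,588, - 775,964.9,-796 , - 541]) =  [-796, - 775,- 541,329.78,588,700.68, 708,964.9 ] 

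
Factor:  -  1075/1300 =  -  43/52  =  - 2^( - 2)*13^(-1)*43^1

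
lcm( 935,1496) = 7480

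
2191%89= 55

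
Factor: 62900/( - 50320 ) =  - 5/4 = - 2^ ( -2)*5^1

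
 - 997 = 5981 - 6978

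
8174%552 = 446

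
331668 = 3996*83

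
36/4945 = 36/4945= 0.01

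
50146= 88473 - 38327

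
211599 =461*459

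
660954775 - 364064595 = 296890180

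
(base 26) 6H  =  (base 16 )AD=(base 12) 125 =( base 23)7c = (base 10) 173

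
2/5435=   2/5435 = 0.00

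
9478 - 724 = 8754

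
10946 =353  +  10593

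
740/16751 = 740/16751 = 0.04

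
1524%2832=1524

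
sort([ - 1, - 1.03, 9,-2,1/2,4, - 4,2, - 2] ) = [ - 4,  -  2, - 2,-1.03, - 1,  1/2,  2,4,9]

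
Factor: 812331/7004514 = 2^(-1)*3^1  *  11^( - 1)  *  13^1*53^1  *  131^1*106129^( - 1) = 270777/2334838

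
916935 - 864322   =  52613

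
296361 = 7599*39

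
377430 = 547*690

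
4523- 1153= 3370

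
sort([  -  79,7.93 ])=[-79,7.93]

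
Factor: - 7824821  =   - 863^1 * 9067^1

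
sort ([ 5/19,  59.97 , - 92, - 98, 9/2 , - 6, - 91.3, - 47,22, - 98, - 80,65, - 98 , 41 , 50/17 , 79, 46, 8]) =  [-98 ,-98, - 98, - 92, - 91.3,- 80, - 47, - 6, 5/19, 50/17, 9/2,8, 22 , 41,46 , 59.97, 65 , 79 ]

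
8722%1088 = 18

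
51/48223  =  51/48223  =  0.00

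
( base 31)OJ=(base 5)11023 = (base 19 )223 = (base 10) 763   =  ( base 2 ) 1011111011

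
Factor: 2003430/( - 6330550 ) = -3^1 *5^(-1) * 11^1 * 13^1 * 467^1*126611^(- 1 ) = -200343/633055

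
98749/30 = 98749/30 = 3291.63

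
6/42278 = 3/21139 = 0.00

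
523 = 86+437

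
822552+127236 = 949788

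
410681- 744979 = - 334298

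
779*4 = 3116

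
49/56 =7/8 = 0.88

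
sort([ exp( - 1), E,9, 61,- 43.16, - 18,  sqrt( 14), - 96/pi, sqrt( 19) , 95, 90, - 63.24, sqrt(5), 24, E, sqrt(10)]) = [-63.24,-43.16,-96/pi,  -  18, exp(-1),sqrt( 5 ), E, E,sqrt(10 ),sqrt ( 14 ),sqrt(19), 9,24, 61,90, 95]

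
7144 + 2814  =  9958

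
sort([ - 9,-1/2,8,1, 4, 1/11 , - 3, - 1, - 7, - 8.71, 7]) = [  -  9, - 8.71, - 7,-3, - 1 , - 1/2,1/11, 1, 4, 7,8]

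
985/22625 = 197/4525 = 0.04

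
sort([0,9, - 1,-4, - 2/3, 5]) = [ - 4, - 1, - 2/3,0,5, 9 ] 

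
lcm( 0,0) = 0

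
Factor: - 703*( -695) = 488585 = 5^1*19^1*37^1*139^1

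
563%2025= 563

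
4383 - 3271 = 1112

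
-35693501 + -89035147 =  - 124728648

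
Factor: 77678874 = 2^1  *  3^2 * 7^1*13^1*47^1 * 1009^1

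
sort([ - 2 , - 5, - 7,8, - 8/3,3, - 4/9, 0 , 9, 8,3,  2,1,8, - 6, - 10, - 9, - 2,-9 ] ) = [ - 10, - 9, - 9, - 7,  -  6,-5, - 8/3, - 2,-2,-4/9,0 , 1,2,3,3,8,8 , 8,  9]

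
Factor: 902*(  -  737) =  - 2^1*11^2 *41^1 * 67^1=-664774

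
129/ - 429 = - 43/143 = - 0.30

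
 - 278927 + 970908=691981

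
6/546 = 1/91 =0.01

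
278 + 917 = 1195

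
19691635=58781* 335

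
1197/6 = 399/2 = 199.50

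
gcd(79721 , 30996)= 1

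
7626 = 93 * 82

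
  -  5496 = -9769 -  - 4273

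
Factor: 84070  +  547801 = 181^1*3491^1 = 631871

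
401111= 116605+284506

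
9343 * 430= 4017490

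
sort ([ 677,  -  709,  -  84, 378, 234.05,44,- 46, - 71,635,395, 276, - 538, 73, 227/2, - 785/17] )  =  [- 709, - 538,-84, - 71, - 785/17, - 46 , 44,  73,227/2,234.05, 276,378, 395, 635, 677]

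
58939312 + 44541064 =103480376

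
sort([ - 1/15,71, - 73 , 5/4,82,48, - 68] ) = [ - 73, - 68, - 1/15,5/4, 48  ,  71,82 ] 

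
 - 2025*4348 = - 8804700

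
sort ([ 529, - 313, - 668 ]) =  [ - 668, - 313, 529] 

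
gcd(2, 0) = 2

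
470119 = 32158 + 437961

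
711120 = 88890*8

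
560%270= 20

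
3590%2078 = 1512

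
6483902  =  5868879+615023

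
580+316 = 896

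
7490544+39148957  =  46639501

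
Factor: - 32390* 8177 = - 2^1 *5^1*13^1* 17^1*37^1  *  41^1*79^1 = - 264853030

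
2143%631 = 250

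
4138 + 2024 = 6162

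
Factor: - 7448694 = -2^1*3^1*11^1*112859^1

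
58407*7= 408849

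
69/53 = 69/53= 1.30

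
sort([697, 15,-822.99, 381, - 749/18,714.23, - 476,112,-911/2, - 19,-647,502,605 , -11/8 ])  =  [ - 822.99, - 647, - 476,  -  911/2, - 749/18, - 19, - 11/8,15, 112,381,502,605  ,  697, 714.23 ]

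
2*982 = 1964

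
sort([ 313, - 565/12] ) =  [ - 565/12, 313]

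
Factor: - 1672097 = -7^1 * 53^1 * 4507^1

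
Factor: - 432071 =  - 29^1 * 47^1*  317^1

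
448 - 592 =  - 144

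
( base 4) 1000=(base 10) 64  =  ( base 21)31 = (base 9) 71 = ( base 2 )1000000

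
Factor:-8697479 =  - 7^1 * 37^1*33581^1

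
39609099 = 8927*4437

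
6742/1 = 6742 = 6742.00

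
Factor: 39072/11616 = 37/11 = 11^( - 1)*37^1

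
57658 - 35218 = 22440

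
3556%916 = 808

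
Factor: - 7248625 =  - 5^3*103^1*563^1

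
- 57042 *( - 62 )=3536604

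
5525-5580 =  - 55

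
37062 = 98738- 61676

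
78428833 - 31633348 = 46795485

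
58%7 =2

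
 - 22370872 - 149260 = - 22520132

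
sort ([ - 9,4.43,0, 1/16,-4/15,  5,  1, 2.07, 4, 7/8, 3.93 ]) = [ - 9,-4/15, 0, 1/16, 7/8,1, 2.07,  3.93, 4 , 4.43,5 ]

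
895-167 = 728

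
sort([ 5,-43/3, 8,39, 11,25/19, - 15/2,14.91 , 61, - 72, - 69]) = [ - 72,  -  69, - 43/3 , - 15/2, 25/19,5,8,11,14.91, 39, 61]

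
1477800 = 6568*225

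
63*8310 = 523530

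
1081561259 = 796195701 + 285365558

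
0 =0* 33179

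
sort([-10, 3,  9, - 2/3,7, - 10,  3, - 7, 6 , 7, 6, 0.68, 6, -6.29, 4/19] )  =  [- 10, - 10, - 7,- 6.29, - 2/3 , 4/19, 0.68,3,3,6, 6,6,7,7,9] 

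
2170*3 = 6510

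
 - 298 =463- 761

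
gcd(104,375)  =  1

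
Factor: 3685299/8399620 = 2^( - 2 )*3^1*5^( - 1)*43^(-1)*577^1*2129^1*9767^( - 1 ) 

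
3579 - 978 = 2601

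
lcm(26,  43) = 1118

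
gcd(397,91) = 1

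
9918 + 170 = 10088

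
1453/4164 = 1453/4164 = 0.35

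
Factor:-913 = -11^1*83^1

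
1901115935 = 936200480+964915455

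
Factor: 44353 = 17^1*2609^1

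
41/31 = 41/31  =  1.32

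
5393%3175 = 2218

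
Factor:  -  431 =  - 431^1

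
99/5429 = 99/5429 = 0.02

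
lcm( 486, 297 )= 5346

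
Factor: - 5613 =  - 3^1*1871^1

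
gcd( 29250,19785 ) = 15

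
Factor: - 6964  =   - 2^2 * 1741^1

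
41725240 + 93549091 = 135274331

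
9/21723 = 3/7241= 0.00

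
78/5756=39/2878= 0.01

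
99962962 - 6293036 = 93669926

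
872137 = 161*5417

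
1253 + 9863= 11116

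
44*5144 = 226336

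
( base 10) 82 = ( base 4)1102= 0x52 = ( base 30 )2m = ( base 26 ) 34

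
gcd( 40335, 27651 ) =3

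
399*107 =42693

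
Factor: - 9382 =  - 2^1*4691^1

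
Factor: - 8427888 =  - 2^4 * 3^4* 7^1*929^1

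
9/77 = 9/77= 0.12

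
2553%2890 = 2553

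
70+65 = 135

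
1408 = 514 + 894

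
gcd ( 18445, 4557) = 217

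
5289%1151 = 685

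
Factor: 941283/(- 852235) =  - 3^2*5^( - 1 )*7^1*67^1*223^1*170447^( - 1 )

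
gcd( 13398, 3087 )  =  21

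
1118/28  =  559/14= 39.93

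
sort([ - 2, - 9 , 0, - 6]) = [ - 9, - 6,-2, 0 ]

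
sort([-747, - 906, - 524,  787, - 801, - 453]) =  [-906, - 801, - 747,-524,-453, 787 ] 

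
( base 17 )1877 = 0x1CB7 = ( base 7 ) 30301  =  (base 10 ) 7351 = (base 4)1302313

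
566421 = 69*8209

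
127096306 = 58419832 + 68676474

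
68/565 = 68/565 = 0.12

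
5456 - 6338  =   - 882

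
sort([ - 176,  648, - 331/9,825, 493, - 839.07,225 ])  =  [ - 839.07, - 176,  -  331/9, 225  ,  493,648,  825]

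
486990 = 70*6957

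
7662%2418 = 408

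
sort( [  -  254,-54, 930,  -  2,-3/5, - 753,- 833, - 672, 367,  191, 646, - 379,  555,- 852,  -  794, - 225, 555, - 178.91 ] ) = [ - 852, -833, - 794, - 753, - 672, - 379,  -  254,-225, - 178.91, - 54, - 2, - 3/5, 191, 367, 555,555,  646, 930]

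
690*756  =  521640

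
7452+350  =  7802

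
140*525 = 73500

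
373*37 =13801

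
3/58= 3/58 =0.05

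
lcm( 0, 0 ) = 0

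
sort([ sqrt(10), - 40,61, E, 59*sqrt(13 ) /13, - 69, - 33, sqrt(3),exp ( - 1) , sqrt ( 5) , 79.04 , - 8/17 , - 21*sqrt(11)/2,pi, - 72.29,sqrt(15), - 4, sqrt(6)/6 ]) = [ - 72.29, - 69 , - 40,-21*sqrt (11 )/2, - 33 , - 4 , - 8/17 , exp (-1),sqrt( 6)/6, sqrt(3),  sqrt (5 ),E,  pi,sqrt(10 ),sqrt( 15),  59*sqrt (13)/13,61,79.04 ]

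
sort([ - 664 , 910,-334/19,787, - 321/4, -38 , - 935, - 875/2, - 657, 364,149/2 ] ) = [ - 935, - 664, - 657, - 875/2, - 321/4, - 38, - 334/19,149/2 , 364, 787, 910] 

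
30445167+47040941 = 77486108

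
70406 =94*749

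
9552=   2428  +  7124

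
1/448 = 1/448 =0.00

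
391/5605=391/5605 = 0.07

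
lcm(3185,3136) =203840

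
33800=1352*25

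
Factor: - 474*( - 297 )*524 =73767672 = 2^3*3^4*11^1*79^1*131^1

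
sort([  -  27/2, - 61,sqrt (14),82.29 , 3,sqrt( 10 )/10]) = [  -  61,  -  27/2,sqrt(10 ) /10 , 3, sqrt(14), 82.29]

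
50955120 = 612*83260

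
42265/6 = 7044+1/6 =7044.17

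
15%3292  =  15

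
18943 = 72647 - 53704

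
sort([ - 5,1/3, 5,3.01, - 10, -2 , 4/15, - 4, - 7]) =[ - 10, - 7, - 5, - 4, - 2, 4/15, 1/3,3.01,5] 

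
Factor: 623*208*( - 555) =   -  2^4*3^1*5^1*7^1*13^1*37^1*89^1 = - 71919120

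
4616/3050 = 2308/1525= 1.51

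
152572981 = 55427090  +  97145891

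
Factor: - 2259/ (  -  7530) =3/10 = 2^( - 1 )*3^1*5^( - 1)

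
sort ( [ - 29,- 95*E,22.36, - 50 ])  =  [ - 95*E, - 50, - 29, 22.36 ]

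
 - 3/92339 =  - 1 + 92336/92339= - 0.00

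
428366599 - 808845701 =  - 380479102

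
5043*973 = 4906839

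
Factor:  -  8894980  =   - 2^2*5^1*43^1*10343^1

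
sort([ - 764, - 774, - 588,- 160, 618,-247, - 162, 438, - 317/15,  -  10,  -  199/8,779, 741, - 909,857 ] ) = [ - 909,  -  774, - 764,  -  588,-247, - 162, - 160, - 199/8,- 317/15, - 10,438 , 618, 741,779, 857 ] 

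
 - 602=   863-1465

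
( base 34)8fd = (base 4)2120223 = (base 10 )9771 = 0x262B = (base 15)2D66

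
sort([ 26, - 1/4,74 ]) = [- 1/4,26,74]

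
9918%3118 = 564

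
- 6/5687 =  - 6/5687 = -  0.00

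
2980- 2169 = 811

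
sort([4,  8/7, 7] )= [ 8/7,4,7 ] 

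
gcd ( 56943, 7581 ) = 57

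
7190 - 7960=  - 770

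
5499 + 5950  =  11449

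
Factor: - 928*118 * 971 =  - 106328384  =  - 2^6 * 29^1* 59^1*971^1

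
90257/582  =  90257/582  =  155.08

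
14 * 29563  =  413882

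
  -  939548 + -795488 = -1735036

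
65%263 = 65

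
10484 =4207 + 6277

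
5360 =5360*1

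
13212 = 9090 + 4122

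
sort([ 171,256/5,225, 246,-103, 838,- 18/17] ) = [ - 103, - 18/17,256/5,171,225,246, 838]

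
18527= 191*97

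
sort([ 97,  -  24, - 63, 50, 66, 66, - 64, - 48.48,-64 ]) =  [ - 64, - 64, - 63,- 48.48,-24,50 , 66, 66 , 97]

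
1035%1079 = 1035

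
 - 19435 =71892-91327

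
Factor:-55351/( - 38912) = 2^( -11)*19^( - 1) * 55351^1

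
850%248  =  106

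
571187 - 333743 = 237444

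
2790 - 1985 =805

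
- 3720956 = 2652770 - 6373726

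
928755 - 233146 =695609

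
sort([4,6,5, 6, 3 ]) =[ 3, 4,5, 6,6 ] 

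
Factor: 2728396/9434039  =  2^2*11^1*59^1 * 1051^1*2633^( - 1) *3583^( - 1 ) 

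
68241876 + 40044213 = 108286089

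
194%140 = 54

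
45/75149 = 45/75149 = 0.00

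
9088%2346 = 2050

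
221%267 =221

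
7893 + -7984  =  -91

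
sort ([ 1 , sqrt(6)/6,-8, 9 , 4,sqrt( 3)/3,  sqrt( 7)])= [ - 8, sqrt ( 6)/6,sqrt( 3 ) /3 , 1,  sqrt( 7), 4 , 9 ]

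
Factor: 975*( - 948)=  -  924300 = - 2^2*3^2*5^2*13^1*79^1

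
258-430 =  - 172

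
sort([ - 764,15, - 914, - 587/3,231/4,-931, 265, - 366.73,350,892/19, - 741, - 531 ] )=[ - 931, - 914, - 764, - 741, - 531, - 366.73, - 587/3,15 , 892/19,231/4, 265,350 ] 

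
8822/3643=2+1536/3643 = 2.42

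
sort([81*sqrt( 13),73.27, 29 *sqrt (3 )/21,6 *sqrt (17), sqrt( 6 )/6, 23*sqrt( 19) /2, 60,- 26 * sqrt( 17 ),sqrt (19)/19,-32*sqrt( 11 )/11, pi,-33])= [ - 26*sqrt( 17),-33, - 32*sqrt(11)/11, sqrt(19)/19 , sqrt (6)/6 , 29 * sqrt( 3)/21,  pi, 6*sqrt( 17),  23*sqrt(19 )/2 , 60, 73.27, 81*sqrt(13 ) ]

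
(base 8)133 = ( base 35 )2l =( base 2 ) 1011011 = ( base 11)83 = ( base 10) 91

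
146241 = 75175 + 71066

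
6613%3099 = 415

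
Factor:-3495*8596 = - 2^2*3^1*5^1*7^1*233^1*307^1 = - 30043020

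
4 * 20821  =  83284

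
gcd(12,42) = 6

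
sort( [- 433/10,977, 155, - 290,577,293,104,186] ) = [ - 290, - 433/10,  104,155,186, 293,577,977 ]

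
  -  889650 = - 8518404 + 7628754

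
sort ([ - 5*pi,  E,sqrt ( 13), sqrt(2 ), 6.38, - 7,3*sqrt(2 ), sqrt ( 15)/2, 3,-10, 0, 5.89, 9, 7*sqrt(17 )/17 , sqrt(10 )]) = [ - 5*pi,  -  10, - 7, 0,sqrt(2 ),7 * sqrt( 17 ) /17, sqrt(15 )/2, E,3, sqrt ( 10 ),sqrt( 13 ),3 * sqrt ( 2 ), 5.89, 6.38, 9]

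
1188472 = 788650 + 399822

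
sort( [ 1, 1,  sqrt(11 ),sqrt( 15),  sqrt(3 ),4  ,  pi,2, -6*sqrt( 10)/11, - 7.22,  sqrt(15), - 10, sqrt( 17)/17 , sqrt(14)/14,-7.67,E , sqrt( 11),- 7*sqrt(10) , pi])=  [ - 7*sqrt( 10 ), - 10, - 7.67, - 7.22,  -  6 * sqrt( 10)/11,  sqrt( 17)/17, sqrt( 14 )/14,1, 1,sqrt( 3), 2, E,  pi, pi, sqrt( 11),  sqrt( 11) , sqrt( 15),sqrt(15 ),  4 ]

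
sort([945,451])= [451,945]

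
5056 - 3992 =1064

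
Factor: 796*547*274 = 119302888 = 2^3 * 137^1 * 199^1*547^1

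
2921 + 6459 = 9380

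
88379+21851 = 110230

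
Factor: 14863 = 89^1*167^1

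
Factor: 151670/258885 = 58/99  =  2^1 * 3^( - 2)*11^( - 1)*29^1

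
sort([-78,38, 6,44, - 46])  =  [ - 78, - 46 , 6,38, 44]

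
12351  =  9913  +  2438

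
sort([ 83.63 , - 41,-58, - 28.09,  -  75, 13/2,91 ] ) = [  -  75,-58, - 41  , - 28.09, 13/2, 83.63, 91]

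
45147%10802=1939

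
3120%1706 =1414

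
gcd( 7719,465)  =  93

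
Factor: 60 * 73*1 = 4380 = 2^2*3^1*5^1*73^1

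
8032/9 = 892 + 4/9 = 892.44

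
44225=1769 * 25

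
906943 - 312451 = 594492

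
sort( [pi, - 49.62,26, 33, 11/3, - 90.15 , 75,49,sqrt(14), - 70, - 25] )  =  [ - 90.15,-70, - 49.62, - 25, pi, 11/3,sqrt( 14),  26,33,49,75 ]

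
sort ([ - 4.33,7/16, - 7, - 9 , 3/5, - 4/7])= [ - 9, - 7, - 4.33, - 4/7, 7/16,3/5 ]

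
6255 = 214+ 6041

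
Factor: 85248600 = 2^3*3^1*5^2*47^1 * 3023^1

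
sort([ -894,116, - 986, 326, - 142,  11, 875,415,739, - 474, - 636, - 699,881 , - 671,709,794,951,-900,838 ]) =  [ - 986, - 900, - 894, - 699, -671, - 636, - 474, - 142,11,  116, 326, 415, 709,739,794, 838, 875,881,951 ]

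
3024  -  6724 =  - 3700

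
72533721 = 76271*951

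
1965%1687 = 278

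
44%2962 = 44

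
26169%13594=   12575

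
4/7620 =1/1905 = 0.00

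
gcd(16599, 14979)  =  3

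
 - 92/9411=  -  92/9411 = - 0.01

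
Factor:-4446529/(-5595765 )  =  3^ ( - 1 )*5^( - 1)*7^( - 1) *47^1 * 89^1*137^(  -  1 )*389^(-1) * 1063^1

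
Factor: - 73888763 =- 13^1*5683751^1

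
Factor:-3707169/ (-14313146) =2^(-1) * 3^1*131^1*9433^1*7156573^(-1)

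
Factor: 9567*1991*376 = 7162009272 = 2^3*3^2*  11^1*47^1*181^1 *1063^1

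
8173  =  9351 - 1178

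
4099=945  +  3154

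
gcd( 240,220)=20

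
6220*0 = 0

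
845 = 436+409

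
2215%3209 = 2215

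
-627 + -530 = -1157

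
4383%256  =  31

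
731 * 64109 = 46863679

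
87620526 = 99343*882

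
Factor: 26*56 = 2^4*7^1*13^1 = 1456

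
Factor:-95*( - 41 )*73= 284335 = 5^1*19^1*41^1*73^1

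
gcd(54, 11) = 1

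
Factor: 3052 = 2^2*7^1*109^1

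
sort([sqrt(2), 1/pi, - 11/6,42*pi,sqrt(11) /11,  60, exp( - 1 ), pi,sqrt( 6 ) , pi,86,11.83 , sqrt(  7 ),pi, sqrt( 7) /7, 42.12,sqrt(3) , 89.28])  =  [ - 11/6, sqrt(11)/11, 1/pi,exp(-1 ),sqrt(7) /7,sqrt( 2), sqrt(3),sqrt(6 ), sqrt(7 ),pi,pi,pi, 11.83, 42.12,60, 86, 89.28,42*pi]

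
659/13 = 659/13 =50.69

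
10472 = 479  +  9993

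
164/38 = 4+6/19  =  4.32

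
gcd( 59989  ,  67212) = 1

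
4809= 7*687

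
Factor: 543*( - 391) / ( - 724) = 1173/4 = 2^( - 2) * 3^1 * 17^1*23^1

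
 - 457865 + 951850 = 493985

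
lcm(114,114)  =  114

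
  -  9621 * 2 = - 19242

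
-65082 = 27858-92940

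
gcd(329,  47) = 47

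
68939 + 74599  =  143538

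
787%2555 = 787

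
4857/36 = 1619/12 = 134.92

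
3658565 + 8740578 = 12399143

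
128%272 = 128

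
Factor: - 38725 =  - 5^2*1549^1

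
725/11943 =725/11943 = 0.06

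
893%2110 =893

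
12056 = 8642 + 3414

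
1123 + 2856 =3979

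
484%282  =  202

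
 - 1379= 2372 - 3751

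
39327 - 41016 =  -1689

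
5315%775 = 665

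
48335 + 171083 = 219418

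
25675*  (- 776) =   -  19923800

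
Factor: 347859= 3^2 *38651^1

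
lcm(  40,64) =320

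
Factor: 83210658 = 2^1*3^1 * 13868443^1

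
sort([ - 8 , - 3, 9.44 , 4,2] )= [-8, - 3 , 2,4, 9.44 ]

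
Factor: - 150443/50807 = - 31^1*47^( - 2)*211^1 = - 6541/2209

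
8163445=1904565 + 6258880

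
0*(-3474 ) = 0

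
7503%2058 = 1329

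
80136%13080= 1656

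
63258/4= 15814 + 1/2 = 15814.50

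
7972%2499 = 475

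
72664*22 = 1598608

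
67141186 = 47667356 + 19473830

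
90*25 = 2250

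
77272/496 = 155 + 49/62 = 155.79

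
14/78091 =14/78091 =0.00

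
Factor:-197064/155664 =-119/94 = - 2^(-1)*7^1*17^1*47^( - 1) 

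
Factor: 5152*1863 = 2^5*3^4*7^1*23^2 = 9598176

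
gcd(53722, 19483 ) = 1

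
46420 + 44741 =91161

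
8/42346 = 4/21173 =0.00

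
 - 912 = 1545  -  2457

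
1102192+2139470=3241662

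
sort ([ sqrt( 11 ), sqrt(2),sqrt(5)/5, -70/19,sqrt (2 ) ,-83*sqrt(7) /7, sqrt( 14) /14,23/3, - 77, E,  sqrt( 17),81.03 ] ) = [-77, - 83*sqrt(7 )/7, - 70/19, sqrt(14 ) /14, sqrt( 5 )/5, sqrt( 2) , sqrt(2 ),  E, sqrt(  11 ) , sqrt( 17 ),23/3,81.03 ] 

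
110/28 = 55/14 = 3.93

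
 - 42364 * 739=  - 31306996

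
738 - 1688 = - 950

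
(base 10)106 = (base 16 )6a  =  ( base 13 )82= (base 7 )211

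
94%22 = 6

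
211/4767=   211/4767  =  0.04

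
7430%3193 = 1044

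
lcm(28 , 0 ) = 0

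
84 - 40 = 44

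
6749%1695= 1664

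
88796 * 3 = 266388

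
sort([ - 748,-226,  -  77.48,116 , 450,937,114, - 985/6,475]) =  [ - 748, -226, - 985/6, - 77.48,114,116,450,  475,937]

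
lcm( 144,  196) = 7056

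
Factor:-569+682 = 113^1 = 113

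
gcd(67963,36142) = 1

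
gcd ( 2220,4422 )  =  6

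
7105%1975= 1180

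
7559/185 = 40 + 159/185 = 40.86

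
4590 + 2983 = 7573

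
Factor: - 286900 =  - 2^2*5^2 * 19^1*151^1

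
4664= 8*583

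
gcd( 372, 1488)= 372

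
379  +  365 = 744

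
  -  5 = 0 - 5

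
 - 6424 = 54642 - 61066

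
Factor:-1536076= -2^2 * 79^1*4861^1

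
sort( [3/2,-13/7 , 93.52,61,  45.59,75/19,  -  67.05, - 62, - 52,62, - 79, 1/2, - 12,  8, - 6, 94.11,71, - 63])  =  [ - 79 , - 67.05, - 63,-62,-52,-12, - 6, - 13/7,  1/2, 3/2,75/19,8 , 45.59, 61, 62,71,  93.52,94.11]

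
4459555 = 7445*599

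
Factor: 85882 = 2^1*23^1*1867^1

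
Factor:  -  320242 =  -2^1 * 13^1 * 109^1*113^1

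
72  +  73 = 145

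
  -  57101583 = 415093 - 57516676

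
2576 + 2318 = 4894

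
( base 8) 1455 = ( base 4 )30231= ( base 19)24f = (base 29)s1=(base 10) 813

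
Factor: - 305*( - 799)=5^1*17^1*47^1* 61^1= 243695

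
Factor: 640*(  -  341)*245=-2^7 * 5^2*7^2*11^1 * 31^1 = - 53468800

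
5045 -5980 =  - 935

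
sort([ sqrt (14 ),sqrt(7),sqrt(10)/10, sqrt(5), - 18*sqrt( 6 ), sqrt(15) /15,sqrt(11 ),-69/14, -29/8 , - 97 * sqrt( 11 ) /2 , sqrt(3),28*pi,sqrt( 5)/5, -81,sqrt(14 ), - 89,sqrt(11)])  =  [ - 97 * sqrt( 11) /2, - 89, - 81, - 18*sqrt(6 ), - 69/14, - 29/8, sqrt(15) /15,sqrt(10) /10,  sqrt( 5)/5,sqrt(3), sqrt(5),sqrt( 7), sqrt( 11),  sqrt ( 11) , sqrt( 14),sqrt(14),28*pi]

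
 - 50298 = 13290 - 63588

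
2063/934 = 2063/934 =2.21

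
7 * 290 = 2030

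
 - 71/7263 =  - 1 + 7192/7263 = - 0.01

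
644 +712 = 1356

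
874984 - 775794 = 99190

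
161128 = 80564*2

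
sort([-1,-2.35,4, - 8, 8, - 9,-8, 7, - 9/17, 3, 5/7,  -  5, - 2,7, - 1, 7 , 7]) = [  -  9, - 8, - 8,  -  5,  -  2.35, - 2, -1,  -  1, - 9/17,5/7, 3,4, 7, 7 , 7,7,8] 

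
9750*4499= 43865250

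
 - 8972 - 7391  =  -16363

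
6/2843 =6/2843 = 0.00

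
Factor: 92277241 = 7^2*17^1*110777^1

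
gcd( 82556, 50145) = 1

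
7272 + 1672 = 8944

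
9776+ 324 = 10100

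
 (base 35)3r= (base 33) 40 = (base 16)84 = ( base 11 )110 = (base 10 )132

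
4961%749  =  467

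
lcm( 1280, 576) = 11520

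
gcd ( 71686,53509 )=73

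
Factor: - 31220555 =-5^1*271^1*23041^1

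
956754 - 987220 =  -30466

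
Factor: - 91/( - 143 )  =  7^1*11^(-1 ) = 7/11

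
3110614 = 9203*338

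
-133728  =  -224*597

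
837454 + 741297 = 1578751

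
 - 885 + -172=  - 1057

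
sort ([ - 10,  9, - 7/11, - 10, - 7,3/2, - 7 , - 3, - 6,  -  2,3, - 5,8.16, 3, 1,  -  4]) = [ - 10, - 10, - 7, - 7,  -  6,-5, - 4,  -  3, - 2, - 7/11, 1, 3/2,3, 3, 8.16,  9] 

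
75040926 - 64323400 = 10717526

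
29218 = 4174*7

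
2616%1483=1133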